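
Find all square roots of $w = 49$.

|w| = 49, arg(w) = 0°
Root modulus = 49^(1/2) = 7
Root arguments: θ_k = (0° + 360°k)/2 for k = 0, 1, ..., 1
Roots: 7, -7


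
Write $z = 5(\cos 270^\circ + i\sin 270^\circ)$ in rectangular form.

a = r cos θ = 5 * 0 = 0
b = r sin θ = 5 * -1 = -5
z = -5i


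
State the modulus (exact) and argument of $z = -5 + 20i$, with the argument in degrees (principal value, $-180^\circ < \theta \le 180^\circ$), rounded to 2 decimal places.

|z| = sqrt((-5)^2 + 20^2) = sqrt(425)
arg(z) = arctan(b/a) = arctan(20/-5) (quadrant-adjusted) = 104.04°


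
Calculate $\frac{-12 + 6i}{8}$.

Divisor is real, so divide each part by 8:
= -3/2 + (3/4)i


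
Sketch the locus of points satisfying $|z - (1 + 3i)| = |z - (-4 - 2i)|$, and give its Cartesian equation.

|z - z1| = |z - z2| means z is equidistant from z1 and z2,
i.e. the perpendicular bisector of the segment from (1, 3) to (-4, -2) (midpoint (-3/2, 1/2)).
With z = x + yi, square both sides:
(x - 1)^2 + (y - 3)^2 = (x - (-4))^2 + (y - (-2))^2
The x^2 and y^2 terms cancel: -10x + (-10)y = 20 - 10 = 10
Simplify: x + y = -1
Locus: Perpendicular bisector of the segment from (1, 3) to (-4, -2): the line x + y = -1


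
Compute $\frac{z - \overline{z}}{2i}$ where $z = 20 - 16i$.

z - conjugate(z) = 2bi
(z - conjugate(z))/(2i) = 2bi/(2i) = b = -16


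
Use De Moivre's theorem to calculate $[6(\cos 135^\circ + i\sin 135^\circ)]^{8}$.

By De Moivre: z^n = r^n(cos(nθ) + i sin(nθ))
= 6^8(cos(8*135°) + i sin(8*135°))
= 1679616(cos 0° + i sin 0°)
= 1679616


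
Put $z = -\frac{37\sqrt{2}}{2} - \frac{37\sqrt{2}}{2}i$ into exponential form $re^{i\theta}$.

r = |z| = sqrt((-37*sqrt(2)/2)^2 + (-37*sqrt(2)/2)^2) = sqrt(1369/2 + 1369/2) = sqrt(1369) = 37
θ = arctan(b/a) = arctan(-26.163/-26.163) (quadrant-adjusted) = 225° = 5π/4
z = 37e^(i*5π/4)


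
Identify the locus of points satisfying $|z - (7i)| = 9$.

|z - z0| = r describes a circle centered at z0 with radius r
Here z0 = 7i and r = 9
Locus: Circle centered at (0, 7) with radius 9


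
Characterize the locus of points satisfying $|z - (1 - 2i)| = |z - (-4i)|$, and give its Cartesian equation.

|z - z1| = |z - z2| means z is equidistant from z1 and z2,
i.e. the perpendicular bisector of the segment from (1, -2) to (0, -4) (midpoint (1/2, -3)).
With z = x + yi, square both sides:
(x - 1)^2 + (y - (-2))^2 = (x - 0)^2 + (y - (-4))^2
The x^2 and y^2 terms cancel: -2x + (-4)y = 16 - 5 = 11
Simplify: 2x + 4y = -11
Locus: Perpendicular bisector of the segment from (1, -2) to (0, -4): the line 2x + 4y = -11


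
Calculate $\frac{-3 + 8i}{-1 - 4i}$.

Multiply numerator and denominator by conjugate (-1 + 4i):
= (-3 + 8i)(-1 + 4i) / ((-1)^2 + (-4)^2)
= (-29 - 20i) / 17
= -29/17 - (20/17)i


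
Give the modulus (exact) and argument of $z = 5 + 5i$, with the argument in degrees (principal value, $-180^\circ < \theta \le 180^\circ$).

|z| = sqrt(5^2 + 5^2) = sqrt(50)
arg(z) = arctan(b/a) = arctan(5/5) (quadrant-adjusted) = 45°


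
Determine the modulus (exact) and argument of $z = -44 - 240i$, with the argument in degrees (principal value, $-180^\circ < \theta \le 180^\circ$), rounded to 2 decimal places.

|z| = sqrt((-44)^2 + (-240)^2) = 244
arg(z) = arctan(b/a) = arctan(-240/-44) (quadrant-adjusted) = -100.39°


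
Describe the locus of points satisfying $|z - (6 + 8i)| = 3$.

|z - z0| = r describes a circle centered at z0 with radius r
Here z0 = 6 + 8i and r = 3
Locus: Circle centered at (6, 8) with radius 3


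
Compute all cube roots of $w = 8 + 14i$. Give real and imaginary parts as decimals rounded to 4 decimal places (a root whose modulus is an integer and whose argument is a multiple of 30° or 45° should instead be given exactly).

|w| = sqrt(260) ≈ 16.124515, arg(w) ≈ 60.255119°
Root modulus = sqrt(260)^(1/3) ≈ 2.526362
Root arguments: θ_k = (arg(w) + 360°k)/3 for k = 0, 1, ..., 2
Compute each root as (root modulus)(cos θ_k + i sin θ_k) using full-precision intermediates, then round to 4 decimal places.
Roots: 2.3727 + 0.8676i, -1.9377 + 1.6210i, -0.4350 - 2.4886i


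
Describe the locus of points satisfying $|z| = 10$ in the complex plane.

|z| = 10 means sqrt(x^2 + y^2) = 10
This is a circle of radius 10 centered at the origin


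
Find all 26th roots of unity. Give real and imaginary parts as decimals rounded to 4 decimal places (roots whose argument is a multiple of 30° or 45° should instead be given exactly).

ω_k = e^(2πik/26) = cos(2πk/26) + i sin(2πk/26) for k = 0, 1, ..., 25
Roots: 1, 0.9709 + 0.2393i, 0.8855 + 0.4647i, 0.7485 + 0.6631i, 0.5681 + 0.8230i, 0.3546 + 0.9350i, 0.1205 + 0.9927i, -0.1205 + 0.9927i, -0.3546 + 0.9350i, -0.5681 + 0.8230i, -0.7485 + 0.6631i, -0.8855 + 0.4647i, -0.9709 + 0.2393i, -1, -0.9709 - 0.2393i, -0.8855 - 0.4647i, -0.7485 - 0.6631i, -0.5681 - 0.8230i, -0.3546 - 0.9350i, -0.1205 - 0.9927i, 0.1205 - 0.9927i, 0.3546 - 0.9350i, 0.5681 - 0.8230i, 0.7485 - 0.6631i, 0.8855 - 0.4647i, 0.9709 - 0.2393i


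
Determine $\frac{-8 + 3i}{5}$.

Divisor is real, so divide each part by 5:
= -8/5 + (3/5)i


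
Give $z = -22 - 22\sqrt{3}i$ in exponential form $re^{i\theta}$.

r = |z| = sqrt((-22)^2 + (-22*sqrt(3))^2) = sqrt(484 + 1452) = sqrt(1936) = 44
θ = arctan(b/a) = arctan(-38.1051/-22) (quadrant-adjusted) = 240° = 4π/3
z = 44e^(i*4π/3)


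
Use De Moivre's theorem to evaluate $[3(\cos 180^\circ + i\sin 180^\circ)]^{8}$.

By De Moivre: z^n = r^n(cos(nθ) + i sin(nθ))
= 3^8(cos(8*180°) + i sin(8*180°))
= 6561(cos 0° + i sin 0°)
= 6561


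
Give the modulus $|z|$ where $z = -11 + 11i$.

|z| = sqrt(a^2 + b^2) = sqrt((-11)^2 + 11^2) = sqrt(242) = sqrt(242)


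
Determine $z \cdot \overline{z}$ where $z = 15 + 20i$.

z * conjugate(z) = |z|^2 = a^2 + b^2
= 15^2 + 20^2 = 625


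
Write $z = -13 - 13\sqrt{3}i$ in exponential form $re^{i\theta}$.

r = |z| = sqrt((-13)^2 + (-13*sqrt(3))^2) = sqrt(169 + 507) = sqrt(676) = 26
θ = arctan(b/a) = arctan(-22.5167/-13) (quadrant-adjusted) = -120° = -2π/3
z = 26e^(-i*2π/3)


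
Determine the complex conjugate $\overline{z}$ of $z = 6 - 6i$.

If z = a + bi, then conjugate(z) = a - bi
conjugate(6 - 6i) = 6 + 6i


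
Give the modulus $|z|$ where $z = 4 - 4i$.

|z| = sqrt(a^2 + b^2) = sqrt(4^2 + (-4)^2) = sqrt(32) = sqrt(32)


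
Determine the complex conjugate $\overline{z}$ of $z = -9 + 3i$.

If z = a + bi, then conjugate(z) = a - bi
conjugate(-9 + 3i) = -9 - 3i


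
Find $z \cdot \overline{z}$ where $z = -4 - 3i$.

z * conjugate(z) = |z|^2 = a^2 + b^2
= (-4)^2 + (-3)^2 = 25


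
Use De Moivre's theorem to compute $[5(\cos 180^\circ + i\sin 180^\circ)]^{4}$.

By De Moivre: z^n = r^n(cos(nθ) + i sin(nθ))
= 5^4(cos(4*180°) + i sin(4*180°))
= 625(cos 0° + i sin 0°)
= 625


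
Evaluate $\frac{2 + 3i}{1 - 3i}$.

Multiply numerator and denominator by conjugate (1 + 3i):
= (2 + 3i)(1 + 3i) / (1^2 + (-3)^2)
= (-7 + 9i) / 10
= -7/10 + (9/10)i


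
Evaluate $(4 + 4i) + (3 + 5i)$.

(4 + 3) + (4 + 5)i = 7 + 9i


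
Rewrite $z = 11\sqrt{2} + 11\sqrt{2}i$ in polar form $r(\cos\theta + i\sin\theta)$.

r = |z| = sqrt(a^2 + b^2) = sqrt((11*sqrt(2))^2 + (11*sqrt(2))^2) = sqrt(242 + 242) = sqrt(484) = 22
θ = arctan(b/a) = arctan(15.5563/15.5563) (quadrant-adjusted) = 45°
z = 22(cos 45° + i sin 45°)


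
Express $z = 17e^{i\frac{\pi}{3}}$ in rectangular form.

a = r cos θ = 17 * 1/2 = 17/2
b = r sin θ = 17 * sqrt(3)/2 = 17*sqrt(3)/2
z = 17/2 + (17*sqrt(3)/2)i


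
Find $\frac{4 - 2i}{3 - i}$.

Multiply numerator and denominator by conjugate (3 + i):
= (4 - 2i)(3 + i) / (3^2 + (-1)^2)
= (14 - 2i) / 10
Divide through by 2: (7 - i) / 5
= 7/5 - (1/5)i


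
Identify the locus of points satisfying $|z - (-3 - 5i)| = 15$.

|z - z0| = r describes a circle centered at z0 with radius r
Here z0 = -3 - 5i and r = 15
Locus: Circle centered at (-3, -5) with radius 15


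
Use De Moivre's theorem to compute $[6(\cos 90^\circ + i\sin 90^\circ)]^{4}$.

By De Moivre: z^n = r^n(cos(nθ) + i sin(nθ))
= 6^4(cos(4*90°) + i sin(4*90°))
= 1296(cos 0° + i sin 0°)
= 1296


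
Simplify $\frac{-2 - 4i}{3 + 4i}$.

Multiply numerator and denominator by conjugate (3 - 4i):
= (-2 - 4i)(3 - 4i) / (3^2 + 4^2)
= (-22 - 4i) / 25
= -22/25 - (4/25)i


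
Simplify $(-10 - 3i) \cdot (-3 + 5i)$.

(a1*a2 - b1*b2) + (a1*b2 + b1*a2)i
= (30 - (-15)) + (-50 + 9)i
= 45 - 41i


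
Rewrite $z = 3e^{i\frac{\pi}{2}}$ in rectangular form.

a = r cos θ = 3 * 0 = 0
b = r sin θ = 3 * 1 = 3
z = 3i


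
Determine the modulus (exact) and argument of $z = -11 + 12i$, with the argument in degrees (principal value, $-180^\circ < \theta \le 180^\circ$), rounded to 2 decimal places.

|z| = sqrt((-11)^2 + 12^2) = sqrt(265)
arg(z) = arctan(b/a) = arctan(12/-11) (quadrant-adjusted) = 132.51°


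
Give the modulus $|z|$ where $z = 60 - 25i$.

|z| = sqrt(a^2 + b^2) = sqrt(60^2 + (-25)^2) = sqrt(4225) = 65


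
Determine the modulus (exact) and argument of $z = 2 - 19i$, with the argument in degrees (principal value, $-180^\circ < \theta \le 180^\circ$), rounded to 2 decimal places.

|z| = sqrt(2^2 + (-19)^2) = sqrt(365)
arg(z) = arctan(b/a) = arctan(-19/2) (quadrant-adjusted) = -83.99°


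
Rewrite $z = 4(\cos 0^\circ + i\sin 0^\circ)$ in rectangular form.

a = r cos θ = 4 * 1 = 4
b = r sin θ = 4 * 0 = 0
z = 4


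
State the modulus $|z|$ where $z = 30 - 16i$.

|z| = sqrt(a^2 + b^2) = sqrt(30^2 + (-16)^2) = sqrt(1156) = 34


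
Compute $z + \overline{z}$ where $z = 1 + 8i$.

z + conjugate(z) = (a + bi) + (a - bi) = 2a
= 2 * 1 = 2


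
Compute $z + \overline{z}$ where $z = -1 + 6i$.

z + conjugate(z) = (a + bi) + (a - bi) = 2a
= 2 * (-1) = -2


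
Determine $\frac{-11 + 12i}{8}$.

Divisor is real, so divide each part by 8:
= -11/8 + (3/2)i


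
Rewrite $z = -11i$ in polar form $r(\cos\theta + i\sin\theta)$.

r = |z| = sqrt(a^2 + b^2) = sqrt((0)^2 + (-11)^2) = sqrt(0 + 121) = sqrt(121) = 11
a = 0 and b < 0, so z lies on the negative imaginary axis: θ = 270°
z = 11(cos 270° + i sin 270°)


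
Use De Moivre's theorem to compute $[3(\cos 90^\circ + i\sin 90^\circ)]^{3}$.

By De Moivre: z^n = r^n(cos(nθ) + i sin(nθ))
= 3^3(cos(3*90°) + i sin(3*90°))
= 27(cos 270° + i sin 270°)
= -27i


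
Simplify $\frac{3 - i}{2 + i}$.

Multiply numerator and denominator by conjugate (2 - i):
= (3 - i)(2 - i) / (2^2 + 1^2)
= (5 - 5i) / 5
= 1 - i


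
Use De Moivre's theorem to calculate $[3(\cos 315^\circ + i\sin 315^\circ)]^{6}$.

By De Moivre: z^n = r^n(cos(nθ) + i sin(nθ))
= 3^6(cos(6*315°) + i sin(6*315°))
= 729(cos 90° + i sin 90°)
= 729i


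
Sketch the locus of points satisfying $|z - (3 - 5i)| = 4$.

|z - z0| = r describes a circle centered at z0 with radius r
Here z0 = 3 - 5i and r = 4
Locus: Circle centered at (3, -5) with radius 4


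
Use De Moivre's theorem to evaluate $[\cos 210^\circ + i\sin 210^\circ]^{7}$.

By De Moivre: z^n = r^n(cos(nθ) + i sin(nθ))
= 1^7(cos(7*210°) + i sin(7*210°))
= 1(cos 30° + i sin 30°)
= sqrt(3)/2 + (1/2)i


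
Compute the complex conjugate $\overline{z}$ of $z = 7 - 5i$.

If z = a + bi, then conjugate(z) = a - bi
conjugate(7 - 5i) = 7 + 5i


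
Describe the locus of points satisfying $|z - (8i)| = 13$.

|z - z0| = r describes a circle centered at z0 with radius r
Here z0 = 8i and r = 13
Locus: Circle centered at (0, 8) with radius 13


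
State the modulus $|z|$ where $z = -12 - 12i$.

|z| = sqrt(a^2 + b^2) = sqrt((-12)^2 + (-12)^2) = sqrt(288) = sqrt(288)


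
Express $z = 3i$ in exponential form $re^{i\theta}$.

r = |z| = sqrt((0)^2 + (3)^2) = sqrt(0 + 9) = sqrt(9) = 3
a = 0 and b > 0, so z lies on the positive imaginary axis: θ = 90° = π/2
z = 3e^(i*π/2)


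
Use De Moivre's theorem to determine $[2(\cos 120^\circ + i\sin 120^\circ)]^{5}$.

By De Moivre: z^n = r^n(cos(nθ) + i sin(nθ))
= 2^5(cos(5*120°) + i sin(5*120°))
= 32(cos 240° + i sin 240°)
= -16 - 16*sqrt(3)i


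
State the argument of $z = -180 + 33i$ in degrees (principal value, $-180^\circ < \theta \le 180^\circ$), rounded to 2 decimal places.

θ = arctan(b/a) = arctan(33/-180) (quadrant-adjusted) = 169.61°


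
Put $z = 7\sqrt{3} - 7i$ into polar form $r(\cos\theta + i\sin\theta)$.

r = |z| = sqrt(a^2 + b^2) = sqrt((7*sqrt(3))^2 + (-7)^2) = sqrt(147 + 49) = sqrt(196) = 14
θ = arctan(b/a) = arctan(-7/12.1244) (quadrant-adjusted) = 330°
z = 14(cos 330° + i sin 330°)


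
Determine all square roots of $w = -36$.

|w| = 36, arg(w) = 180°
Root modulus = 36^(1/2) = 6
Root arguments: θ_k = (180° + 360°k)/2 for k = 0, 1, ..., 1
Roots: 6i, -6i


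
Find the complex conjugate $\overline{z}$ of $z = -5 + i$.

If z = a + bi, then conjugate(z) = a - bi
conjugate(-5 + i) = -5 - i


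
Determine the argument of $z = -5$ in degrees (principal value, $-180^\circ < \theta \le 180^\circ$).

b = 0 and a < 0, so z lies on the negative real axis: θ = 180°


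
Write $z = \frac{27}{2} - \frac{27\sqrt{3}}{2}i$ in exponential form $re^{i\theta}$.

r = |z| = sqrt((27/2)^2 + (-27*sqrt(3)/2)^2) = sqrt(729/4 + 2187/4) = sqrt(729) = 27
θ = arctan(b/a) = arctan(-23.3827/13.5) (quadrant-adjusted) = -60° = -π/3
z = 27e^(-i*π/3)


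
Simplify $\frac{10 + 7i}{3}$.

Divisor is real, so divide each part by 3:
= 10/3 + (7/3)i


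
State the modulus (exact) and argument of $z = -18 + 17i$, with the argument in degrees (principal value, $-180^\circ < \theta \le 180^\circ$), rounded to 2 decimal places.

|z| = sqrt((-18)^2 + 17^2) = sqrt(613)
arg(z) = arctan(b/a) = arctan(17/-18) (quadrant-adjusted) = 136.64°


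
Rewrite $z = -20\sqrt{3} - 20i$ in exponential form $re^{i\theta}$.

r = |z| = sqrt((-20*sqrt(3))^2 + (-20)^2) = sqrt(1200 + 400) = sqrt(1600) = 40
θ = arctan(b/a) = arctan(-20/-34.641) (quadrant-adjusted) = 210° = 7π/6
z = 40e^(i*7π/6)


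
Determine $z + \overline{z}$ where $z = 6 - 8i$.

z + conjugate(z) = (a + bi) + (a - bi) = 2a
= 2 * 6 = 12


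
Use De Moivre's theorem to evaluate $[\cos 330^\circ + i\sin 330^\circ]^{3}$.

By De Moivre: z^n = r^n(cos(nθ) + i sin(nθ))
= 1^3(cos(3*330°) + i sin(3*330°))
= 1(cos 270° + i sin 270°)
= -i


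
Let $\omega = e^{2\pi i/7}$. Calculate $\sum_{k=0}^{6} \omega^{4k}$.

Let ζ = ω^4 = e^(2πi·4/7). Since 7 ∤ 4, ζ ≠ 1.
Sum = Σ_{k=0}^{6} ζ^k = (ζ^7 - 1)/(ζ - 1) = (ω^{4·7} - 1)/(ζ - 1) = (1 - 1)/(ζ - 1) = 0


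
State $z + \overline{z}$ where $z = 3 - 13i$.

z + conjugate(z) = (a + bi) + (a - bi) = 2a
= 2 * 3 = 6


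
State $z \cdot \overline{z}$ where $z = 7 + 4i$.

z * conjugate(z) = |z|^2 = a^2 + b^2
= 7^2 + 4^2 = 65


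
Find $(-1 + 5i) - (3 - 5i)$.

(-1 - 3) + (5 - (-5))i = -4 + 10i


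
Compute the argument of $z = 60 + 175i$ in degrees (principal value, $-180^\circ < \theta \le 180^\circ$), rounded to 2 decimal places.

θ = arctan(b/a) = arctan(175/60) (quadrant-adjusted) = 71.08°


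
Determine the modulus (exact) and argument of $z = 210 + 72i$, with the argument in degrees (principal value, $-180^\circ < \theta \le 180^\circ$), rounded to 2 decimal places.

|z| = sqrt(210^2 + 72^2) = 222
arg(z) = arctan(b/a) = arctan(72/210) (quadrant-adjusted) = 18.92°


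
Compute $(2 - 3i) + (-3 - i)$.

(2 + (-3)) + (-3 + (-1))i = -1 - 4i


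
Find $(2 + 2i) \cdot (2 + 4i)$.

(a1*a2 - b1*b2) + (a1*b2 + b1*a2)i
= (4 - 8) + (8 + 4)i
= -4 + 12i


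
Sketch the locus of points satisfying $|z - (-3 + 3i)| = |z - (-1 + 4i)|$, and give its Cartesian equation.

|z - z1| = |z - z2| means z is equidistant from z1 and z2,
i.e. the perpendicular bisector of the segment from (-3, 3) to (-1, 4) (midpoint (-2, 7/2)).
With z = x + yi, square both sides:
(x - (-3))^2 + (y - 3)^2 = (x - (-1))^2 + (y - 4)^2
The x^2 and y^2 terms cancel: 4x + 2y = 17 - 18 = -1
Simplify: 4x + 2y = -1
Locus: Perpendicular bisector of the segment from (-3, 3) to (-1, 4): the line 4x + 2y = -1


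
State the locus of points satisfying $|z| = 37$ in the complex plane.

|z| = 37 means sqrt(x^2 + y^2) = 37
This is a circle of radius 37 centered at the origin


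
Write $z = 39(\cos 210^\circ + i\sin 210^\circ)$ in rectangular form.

a = r cos θ = 39 * -sqrt(3)/2 = -39*sqrt(3)/2
b = r sin θ = 39 * -1/2 = -39/2
z = -39*sqrt(3)/2 - (39/2)i


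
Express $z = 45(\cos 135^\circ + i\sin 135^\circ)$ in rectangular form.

a = r cos θ = 45 * -sqrt(2)/2 = -45*sqrt(2)/2
b = r sin θ = 45 * sqrt(2)/2 = 45*sqrt(2)/2
z = -45*sqrt(2)/2 + (45*sqrt(2)/2)i


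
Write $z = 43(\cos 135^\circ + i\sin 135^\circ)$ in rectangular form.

a = r cos θ = 43 * -sqrt(2)/2 = -43*sqrt(2)/2
b = r sin θ = 43 * sqrt(2)/2 = 43*sqrt(2)/2
z = -43*sqrt(2)/2 + (43*sqrt(2)/2)i


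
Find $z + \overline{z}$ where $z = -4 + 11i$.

z + conjugate(z) = (a + bi) + (a - bi) = 2a
= 2 * (-4) = -8


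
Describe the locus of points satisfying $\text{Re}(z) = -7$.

Re(z) = x where z = x + yi; the equation x = -7 is satisfied by all points with that x-coordinate
Locus: Vertical line x = -7


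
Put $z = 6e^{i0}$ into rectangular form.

a = r cos θ = 6 * 1 = 6
b = r sin θ = 6 * 0 = 0
z = 6


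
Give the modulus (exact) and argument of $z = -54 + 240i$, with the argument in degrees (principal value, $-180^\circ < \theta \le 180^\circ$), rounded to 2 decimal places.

|z| = sqrt((-54)^2 + 240^2) = 246
arg(z) = arctan(b/a) = arctan(240/-54) (quadrant-adjusted) = 102.68°


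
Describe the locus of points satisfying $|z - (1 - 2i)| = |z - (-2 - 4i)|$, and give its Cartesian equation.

|z - z1| = |z - z2| means z is equidistant from z1 and z2,
i.e. the perpendicular bisector of the segment from (1, -2) to (-2, -4) (midpoint (-1/2, -3)).
With z = x + yi, square both sides:
(x - 1)^2 + (y - (-2))^2 = (x - (-2))^2 + (y - (-4))^2
The x^2 and y^2 terms cancel: -6x + (-4)y = 20 - 5 = 15
Simplify: 6x + 4y = -15
Locus: Perpendicular bisector of the segment from (1, -2) to (-2, -4): the line 6x + 4y = -15


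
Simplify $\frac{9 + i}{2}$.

Divisor is real, so divide each part by 2:
= 9/2 + (1/2)i


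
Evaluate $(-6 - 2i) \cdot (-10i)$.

(a1*a2 - b1*b2) + (a1*b2 + b1*a2)i
= (0 - 20) + (60 + 0)i
= -20 + 60i


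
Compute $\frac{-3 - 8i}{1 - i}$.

Multiply numerator and denominator by conjugate (1 + i):
= (-3 - 8i)(1 + i) / (1^2 + (-1)^2)
= (5 - 11i) / 2
= 5/2 - (11/2)i


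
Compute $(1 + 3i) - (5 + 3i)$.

(1 - 5) + (3 - 3)i = -4


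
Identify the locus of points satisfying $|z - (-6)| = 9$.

|z - z0| = r describes a circle centered at z0 with radius r
Here z0 = -6 and r = 9
Locus: Circle centered at (-6, 0) with radius 9


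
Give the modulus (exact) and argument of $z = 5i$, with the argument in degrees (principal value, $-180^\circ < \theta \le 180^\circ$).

|z| = sqrt(0^2 + 5^2) = 5
a = 0 and b > 0, so z lies on the positive imaginary axis: arg(z) = 90°


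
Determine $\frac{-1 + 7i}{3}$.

Divisor is real, so divide each part by 3:
= -1/3 + (7/3)i


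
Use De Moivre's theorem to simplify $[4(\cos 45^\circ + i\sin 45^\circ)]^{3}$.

By De Moivre: z^n = r^n(cos(nθ) + i sin(nθ))
= 4^3(cos(3*45°) + i sin(3*45°))
= 64(cos 135° + i sin 135°)
= -32*sqrt(2) + 32*sqrt(2)i


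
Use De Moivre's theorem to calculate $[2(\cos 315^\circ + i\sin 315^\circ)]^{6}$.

By De Moivre: z^n = r^n(cos(nθ) + i sin(nθ))
= 2^6(cos(6*315°) + i sin(6*315°))
= 64(cos 90° + i sin 90°)
= 64i


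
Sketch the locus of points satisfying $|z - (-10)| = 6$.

|z - z0| = r describes a circle centered at z0 with radius r
Here z0 = -10 and r = 6
Locus: Circle centered at (-10, 0) with radius 6


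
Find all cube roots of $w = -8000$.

|w| = 8000, arg(w) = 180°
Root modulus = 8000^(1/3) = 20
Root arguments: θ_k = (180° + 360°k)/3 for k = 0, 1, ..., 2
Roots: 10 + 10*sqrt(3)i, -20, 10 - 10*sqrt(3)i


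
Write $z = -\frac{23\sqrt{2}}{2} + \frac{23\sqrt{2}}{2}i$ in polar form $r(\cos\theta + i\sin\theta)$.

r = |z| = sqrt(a^2 + b^2) = sqrt((-23*sqrt(2)/2)^2 + (23*sqrt(2)/2)^2) = sqrt(529/2 + 529/2) = sqrt(529) = 23
θ = arctan(b/a) = arctan(16.2635/-16.2635) (quadrant-adjusted) = 135°
z = 23(cos 135° + i sin 135°)


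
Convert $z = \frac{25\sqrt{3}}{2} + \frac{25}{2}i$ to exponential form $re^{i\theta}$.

r = |z| = sqrt((25*sqrt(3)/2)^2 + (25/2)^2) = sqrt(1875/4 + 625/4) = sqrt(625) = 25
θ = arctan(b/a) = arctan(12.5/21.6506) (quadrant-adjusted) = 30° = π/6
z = 25e^(i*π/6)


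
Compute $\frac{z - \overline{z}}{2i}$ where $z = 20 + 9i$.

z - conjugate(z) = 2bi
(z - conjugate(z))/(2i) = 2bi/(2i) = b = 9


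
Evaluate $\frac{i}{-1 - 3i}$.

Multiply numerator and denominator by conjugate (-1 + 3i):
= (i)(-1 + 3i) / ((-1)^2 + (-3)^2)
= (-3 - i) / 10
= -3/10 - (1/10)i


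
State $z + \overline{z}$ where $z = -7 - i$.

z + conjugate(z) = (a + bi) + (a - bi) = 2a
= 2 * (-7) = -14


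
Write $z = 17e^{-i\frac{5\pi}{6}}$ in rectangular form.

a = r cos θ = 17 * -sqrt(3)/2 = -17*sqrt(3)/2
b = r sin θ = 17 * -1/2 = -17/2
z = -17*sqrt(3)/2 - (17/2)i


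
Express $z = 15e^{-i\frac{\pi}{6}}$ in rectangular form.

a = r cos θ = 15 * sqrt(3)/2 = 15*sqrt(3)/2
b = r sin θ = 15 * -1/2 = -15/2
z = 15*sqrt(3)/2 - (15/2)i


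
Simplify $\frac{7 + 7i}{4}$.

Divisor is real, so divide each part by 4:
= 7/4 + (7/4)i


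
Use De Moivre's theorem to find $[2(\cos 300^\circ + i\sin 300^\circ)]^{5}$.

By De Moivre: z^n = r^n(cos(nθ) + i sin(nθ))
= 2^5(cos(5*300°) + i sin(5*300°))
= 32(cos 60° + i sin 60°)
= 16 + 16*sqrt(3)i


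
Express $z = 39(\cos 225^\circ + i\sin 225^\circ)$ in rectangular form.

a = r cos θ = 39 * -sqrt(2)/2 = -39*sqrt(2)/2
b = r sin θ = 39 * -sqrt(2)/2 = -39*sqrt(2)/2
z = -39*sqrt(2)/2 - (39*sqrt(2)/2)i


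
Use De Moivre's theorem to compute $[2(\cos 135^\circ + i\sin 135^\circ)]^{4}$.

By De Moivre: z^n = r^n(cos(nθ) + i sin(nθ))
= 2^4(cos(4*135°) + i sin(4*135°))
= 16(cos 180° + i sin 180°)
= -16


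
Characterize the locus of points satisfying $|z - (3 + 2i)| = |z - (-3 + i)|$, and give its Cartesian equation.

|z - z1| = |z - z2| means z is equidistant from z1 and z2,
i.e. the perpendicular bisector of the segment from (3, 2) to (-3, 1) (midpoint (0, 3/2)).
With z = x + yi, square both sides:
(x - 3)^2 + (y - 2)^2 = (x - (-3))^2 + (y - 1)^2
The x^2 and y^2 terms cancel: -12x + (-2)y = 10 - 13 = -3
Simplify: 12x + 2y = 3
Locus: Perpendicular bisector of the segment from (3, 2) to (-3, 1): the line 12x + 2y = 3


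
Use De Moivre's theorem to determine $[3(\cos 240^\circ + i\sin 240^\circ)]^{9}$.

By De Moivre: z^n = r^n(cos(nθ) + i sin(nθ))
= 3^9(cos(9*240°) + i sin(9*240°))
= 19683(cos 0° + i sin 0°)
= 19683


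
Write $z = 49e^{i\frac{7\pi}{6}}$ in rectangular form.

a = r cos θ = 49 * -sqrt(3)/2 = -49*sqrt(3)/2
b = r sin θ = 49 * -1/2 = -49/2
z = -49*sqrt(3)/2 - (49/2)i


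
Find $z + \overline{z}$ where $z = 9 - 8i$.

z + conjugate(z) = (a + bi) + (a - bi) = 2a
= 2 * 9 = 18


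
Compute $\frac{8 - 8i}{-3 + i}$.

Multiply numerator and denominator by conjugate (-3 - i):
= (8 - 8i)(-3 - i) / ((-3)^2 + 1^2)
= (-32 + 16i) / 10
Divide through by 2: (-16 + 8i) / 5
= -16/5 + (8/5)i


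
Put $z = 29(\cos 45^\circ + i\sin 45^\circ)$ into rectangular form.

a = r cos θ = 29 * sqrt(2)/2 = 29*sqrt(2)/2
b = r sin θ = 29 * sqrt(2)/2 = 29*sqrt(2)/2
z = 29*sqrt(2)/2 + (29*sqrt(2)/2)i


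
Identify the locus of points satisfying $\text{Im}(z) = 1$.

Im(z) = y where z = x + yi; the equation y = 1 is satisfied by all points with that y-coordinate
Locus: Horizontal line y = 1


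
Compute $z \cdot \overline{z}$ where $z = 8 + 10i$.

z * conjugate(z) = |z|^2 = a^2 + b^2
= 8^2 + 10^2 = 164


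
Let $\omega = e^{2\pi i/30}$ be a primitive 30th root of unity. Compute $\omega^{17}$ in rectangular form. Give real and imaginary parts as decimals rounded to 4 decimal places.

ω^17 = e^(2πi·17/30) = e^(i·17π/15)
= cos(17π/15) + i sin(17π/15)
= -0.9135 - 0.4067i


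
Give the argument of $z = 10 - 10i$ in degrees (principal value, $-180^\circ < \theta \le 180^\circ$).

θ = arctan(b/a) = arctan(-10/10) (quadrant-adjusted) = -45°


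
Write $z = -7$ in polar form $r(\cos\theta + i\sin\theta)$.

r = |z| = sqrt(a^2 + b^2) = sqrt((-7)^2 + (0)^2) = sqrt(49 + 0) = sqrt(49) = 7
b = 0 and a < 0, so z lies on the negative real axis: θ = 180°
z = 7(cos 180° + i sin 180°)


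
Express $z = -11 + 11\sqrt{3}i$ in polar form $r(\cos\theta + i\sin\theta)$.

r = |z| = sqrt(a^2 + b^2) = sqrt((-11)^2 + (11*sqrt(3))^2) = sqrt(121 + 363) = sqrt(484) = 22
θ = arctan(b/a) = arctan(19.0526/-11) (quadrant-adjusted) = 120°
z = 22(cos 120° + i sin 120°)


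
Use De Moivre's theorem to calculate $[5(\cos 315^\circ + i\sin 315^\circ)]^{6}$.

By De Moivre: z^n = r^n(cos(nθ) + i sin(nθ))
= 5^6(cos(6*315°) + i sin(6*315°))
= 15625(cos 90° + i sin 90°)
= 15625i


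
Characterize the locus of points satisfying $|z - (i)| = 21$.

|z - z0| = r describes a circle centered at z0 with radius r
Here z0 = i and r = 21
Locus: Circle centered at (0, 1) with radius 21


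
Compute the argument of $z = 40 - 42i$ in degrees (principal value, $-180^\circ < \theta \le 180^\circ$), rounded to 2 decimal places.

θ = arctan(b/a) = arctan(-42/40) (quadrant-adjusted) = -46.40°


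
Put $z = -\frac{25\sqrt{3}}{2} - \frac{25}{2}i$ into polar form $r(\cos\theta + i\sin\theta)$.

r = |z| = sqrt(a^2 + b^2) = sqrt((-25*sqrt(3)/2)^2 + (-25/2)^2) = sqrt(1875/4 + 625/4) = sqrt(625) = 25
θ = arctan(b/a) = arctan(-12.5/-21.6506) (quadrant-adjusted) = 210°
z = 25(cos 210° + i sin 210°)


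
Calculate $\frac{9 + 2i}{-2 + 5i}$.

Multiply numerator and denominator by conjugate (-2 - 5i):
= (9 + 2i)(-2 - 5i) / ((-2)^2 + 5^2)
= (-8 - 49i) / 29
= -8/29 - (49/29)i


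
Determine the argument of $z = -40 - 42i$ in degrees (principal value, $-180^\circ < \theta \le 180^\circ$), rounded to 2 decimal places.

θ = arctan(b/a) = arctan(-42/-40) (quadrant-adjusted) = -133.60°


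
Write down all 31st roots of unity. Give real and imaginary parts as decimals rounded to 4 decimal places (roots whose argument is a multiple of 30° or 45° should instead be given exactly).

ω_k = e^(2πik/31) = cos(2πk/31) + i sin(2πk/31) for k = 0, 1, ..., 30
Roots: 1, 0.9795 + 0.2013i, 0.9190 + 0.3944i, 0.8208 + 0.5713i, 0.6890 + 0.7248i, 0.5290 + 0.8486i, 0.3473 + 0.9378i, 0.1514 + 0.9885i, -0.0506 + 0.9987i, -0.2507 + 0.9681i, -0.4404 + 0.8978i, -0.6121 + 0.7908i, -0.7588 + 0.6514i, -0.8743 + 0.4853i, -0.9541 + 0.2994i, -0.9949 + 0.1012i, -0.9949 - 0.1012i, -0.9541 - 0.2994i, -0.8743 - 0.4853i, -0.7588 - 0.6514i, -0.6121 - 0.7908i, -0.4404 - 0.8978i, -0.2507 - 0.9681i, -0.0506 - 0.9987i, 0.1514 - 0.9885i, 0.3473 - 0.9378i, 0.5290 - 0.8486i, 0.6890 - 0.7248i, 0.8208 - 0.5713i, 0.9190 - 0.3944i, 0.9795 - 0.2013i


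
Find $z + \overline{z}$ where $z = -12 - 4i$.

z + conjugate(z) = (a + bi) + (a - bi) = 2a
= 2 * (-12) = -24


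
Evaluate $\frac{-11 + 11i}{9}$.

Divisor is real, so divide each part by 9:
= -11/9 + (11/9)i


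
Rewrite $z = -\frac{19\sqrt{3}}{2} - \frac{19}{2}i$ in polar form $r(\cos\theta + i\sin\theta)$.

r = |z| = sqrt(a^2 + b^2) = sqrt((-19*sqrt(3)/2)^2 + (-19/2)^2) = sqrt(1083/4 + 361/4) = sqrt(361) = 19
θ = arctan(b/a) = arctan(-9.5/-16.4545) (quadrant-adjusted) = 210°
z = 19(cos 210° + i sin 210°)


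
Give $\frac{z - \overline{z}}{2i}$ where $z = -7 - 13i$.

z - conjugate(z) = 2bi
(z - conjugate(z))/(2i) = 2bi/(2i) = b = -13


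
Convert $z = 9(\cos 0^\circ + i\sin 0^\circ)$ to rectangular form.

a = r cos θ = 9 * 1 = 9
b = r sin θ = 9 * 0 = 0
z = 9


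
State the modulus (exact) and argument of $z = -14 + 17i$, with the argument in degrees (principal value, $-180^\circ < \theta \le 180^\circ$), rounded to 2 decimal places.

|z| = sqrt((-14)^2 + 17^2) = sqrt(485)
arg(z) = arctan(b/a) = arctan(17/-14) (quadrant-adjusted) = 129.47°


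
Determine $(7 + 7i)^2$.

(a + bi)^2 = a^2 - b^2 + 2abi
= 7^2 - 7^2 + 2*7*7i
= 98i


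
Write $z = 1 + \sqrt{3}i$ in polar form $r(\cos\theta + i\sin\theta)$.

r = |z| = sqrt(a^2 + b^2) = sqrt((1)^2 + (sqrt(3))^2) = sqrt(1 + 3) = sqrt(4) = 2
θ = arctan(b/a) = arctan(1.7321/1) (quadrant-adjusted) = 60°
z = 2(cos 60° + i sin 60°)


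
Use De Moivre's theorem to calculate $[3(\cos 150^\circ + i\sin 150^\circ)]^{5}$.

By De Moivre: z^n = r^n(cos(nθ) + i sin(nθ))
= 3^5(cos(5*150°) + i sin(5*150°))
= 243(cos 30° + i sin 30°)
= 243*sqrt(3)/2 + (243/2)i


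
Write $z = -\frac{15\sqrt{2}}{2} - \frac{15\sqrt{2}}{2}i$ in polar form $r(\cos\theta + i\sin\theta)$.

r = |z| = sqrt(a^2 + b^2) = sqrt((-15*sqrt(2)/2)^2 + (-15*sqrt(2)/2)^2) = sqrt(225/2 + 225/2) = sqrt(225) = 15
θ = arctan(b/a) = arctan(-10.6066/-10.6066) (quadrant-adjusted) = 225°
z = 15(cos 225° + i sin 225°)


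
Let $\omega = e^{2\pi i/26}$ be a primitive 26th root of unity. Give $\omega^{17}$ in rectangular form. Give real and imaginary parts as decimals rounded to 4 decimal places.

ω^17 = e^(2πi·17/26) = e^(i·17π/13)
= cos(17π/13) + i sin(17π/13)
= -0.5681 - 0.8230i


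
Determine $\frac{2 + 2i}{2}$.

Divisor is real, so divide each part by 2:
= 1 + i


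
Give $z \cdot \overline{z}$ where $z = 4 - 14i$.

z * conjugate(z) = |z|^2 = a^2 + b^2
= 4^2 + (-14)^2 = 212


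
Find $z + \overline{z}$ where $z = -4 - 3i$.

z + conjugate(z) = (a + bi) + (a - bi) = 2a
= 2 * (-4) = -8


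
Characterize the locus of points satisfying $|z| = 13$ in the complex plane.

|z| = 13 means sqrt(x^2 + y^2) = 13
This is a circle of radius 13 centered at the origin


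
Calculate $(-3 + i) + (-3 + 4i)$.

(-3 + (-3)) + (1 + 4)i = -6 + 5i


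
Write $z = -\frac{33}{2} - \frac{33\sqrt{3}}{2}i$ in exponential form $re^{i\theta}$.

r = |z| = sqrt((-33/2)^2 + (-33*sqrt(3)/2)^2) = sqrt(1089/4 + 3267/4) = sqrt(1089) = 33
θ = arctan(b/a) = arctan(-28.5788/-16.5) (quadrant-adjusted) = 240° = 4π/3
z = 33e^(i*4π/3)


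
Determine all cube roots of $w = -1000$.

|w| = 1000, arg(w) = 180°
Root modulus = 1000^(1/3) = 10
Root arguments: θ_k = (180° + 360°k)/3 for k = 0, 1, ..., 2
Roots: 5 + 5*sqrt(3)i, -10, 5 - 5*sqrt(3)i


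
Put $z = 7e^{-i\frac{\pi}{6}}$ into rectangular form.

a = r cos θ = 7 * sqrt(3)/2 = 7*sqrt(3)/2
b = r sin θ = 7 * -1/2 = -7/2
z = 7*sqrt(3)/2 - (7/2)i


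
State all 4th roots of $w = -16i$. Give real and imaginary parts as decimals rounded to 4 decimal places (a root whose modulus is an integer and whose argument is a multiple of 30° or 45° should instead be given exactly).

|w| = 16, arg(w) = 270°
Root modulus = 16^(1/4) = 2
Root arguments: θ_k = (270° + 360°k)/4 for k = 0, 1, ..., 3
Compute each root as (root modulus)(cos θ_k + i sin θ_k) using full-precision intermediates, then round to 4 decimal places.
Roots: 0.7654 + 1.8478i, -1.8478 + 0.7654i, -0.7654 - 1.8478i, 1.8478 - 0.7654i


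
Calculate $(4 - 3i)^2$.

(a + bi)^2 = a^2 - b^2 + 2abi
= 4^2 - (-3)^2 + 2*4*(-3)i
= 7 - 24i


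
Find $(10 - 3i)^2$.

(a + bi)^2 = a^2 - b^2 + 2abi
= 10^2 - (-3)^2 + 2*10*(-3)i
= 91 - 60i


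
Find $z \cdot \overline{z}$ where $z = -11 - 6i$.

z * conjugate(z) = |z|^2 = a^2 + b^2
= (-11)^2 + (-6)^2 = 157


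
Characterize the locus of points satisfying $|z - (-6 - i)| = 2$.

|z - z0| = r describes a circle centered at z0 with radius r
Here z0 = -6 - i and r = 2
Locus: Circle centered at (-6, -1) with radius 2


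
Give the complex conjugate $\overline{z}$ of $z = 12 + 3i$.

If z = a + bi, then conjugate(z) = a - bi
conjugate(12 + 3i) = 12 - 3i


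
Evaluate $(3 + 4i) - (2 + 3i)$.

(3 - 2) + (4 - 3)i = 1 + i


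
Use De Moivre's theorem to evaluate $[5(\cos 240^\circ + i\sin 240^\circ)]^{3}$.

By De Moivre: z^n = r^n(cos(nθ) + i sin(nθ))
= 5^3(cos(3*240°) + i sin(3*240°))
= 125(cos 0° + i sin 0°)
= 125


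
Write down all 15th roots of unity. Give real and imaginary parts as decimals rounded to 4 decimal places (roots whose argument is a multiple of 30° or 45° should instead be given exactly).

ω_k = e^(2πik/15) = cos(2πk/15) + i sin(2πk/15) for k = 0, 1, ..., 14
Roots: 1, 0.9135 + 0.4067i, 0.6691 + 0.7431i, 0.3090 + 0.9511i, -0.1045 + 0.9945i, -1/2 + (sqrt(3)/2)i, -0.8090 + 0.5878i, -0.9781 + 0.2079i, -0.9781 - 0.2079i, -0.8090 - 0.5878i, -1/2 - (sqrt(3)/2)i, -0.1045 - 0.9945i, 0.3090 - 0.9511i, 0.6691 - 0.7431i, 0.9135 - 0.4067i


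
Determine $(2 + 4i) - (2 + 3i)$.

(2 - 2) + (4 - 3)i = i


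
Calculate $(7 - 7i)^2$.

(a + bi)^2 = a^2 - b^2 + 2abi
= 7^2 - (-7)^2 + 2*7*(-7)i
= -98i


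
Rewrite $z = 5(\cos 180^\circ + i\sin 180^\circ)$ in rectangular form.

a = r cos θ = 5 * -1 = -5
b = r sin θ = 5 * 0 = 0
z = -5


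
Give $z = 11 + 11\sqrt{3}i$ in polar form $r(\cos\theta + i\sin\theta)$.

r = |z| = sqrt(a^2 + b^2) = sqrt((11)^2 + (11*sqrt(3))^2) = sqrt(121 + 363) = sqrt(484) = 22
θ = arctan(b/a) = arctan(19.0526/11) (quadrant-adjusted) = 60°
z = 22(cos 60° + i sin 60°)


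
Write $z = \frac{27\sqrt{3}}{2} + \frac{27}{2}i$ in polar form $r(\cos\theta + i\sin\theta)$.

r = |z| = sqrt(a^2 + b^2) = sqrt((27*sqrt(3)/2)^2 + (27/2)^2) = sqrt(2187/4 + 729/4) = sqrt(729) = 27
θ = arctan(b/a) = arctan(13.5/23.3827) (quadrant-adjusted) = 30°
z = 27(cos 30° + i sin 30°)


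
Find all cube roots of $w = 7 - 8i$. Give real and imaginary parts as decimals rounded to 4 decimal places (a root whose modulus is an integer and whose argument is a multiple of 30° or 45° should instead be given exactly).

|w| = sqrt(113) ≈ 10.630146, arg(w) ≈ 311.185925°
Root modulus = sqrt(113)^(1/3) ≈ 2.198770
Root arguments: θ_k = (arg(w) + 360°k)/3 for k = 0, 1, ..., 2
Compute each root as (root modulus)(cos θ_k + i sin θ_k) using full-precision intermediates, then round to 4 decimal places.
Roots: -0.5218 + 2.1360i, -1.5889 - 1.5199i, 2.1107 - 0.6161i


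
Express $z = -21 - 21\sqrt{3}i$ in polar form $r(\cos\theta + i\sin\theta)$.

r = |z| = sqrt(a^2 + b^2) = sqrt((-21)^2 + (-21*sqrt(3))^2) = sqrt(441 + 1323) = sqrt(1764) = 42
θ = arctan(b/a) = arctan(-36.3731/-21) (quadrant-adjusted) = 240°
z = 42(cos 240° + i sin 240°)


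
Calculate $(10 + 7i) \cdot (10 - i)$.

(a1*a2 - b1*b2) + (a1*b2 + b1*a2)i
= (100 - (-7)) + (-10 + 70)i
= 107 + 60i


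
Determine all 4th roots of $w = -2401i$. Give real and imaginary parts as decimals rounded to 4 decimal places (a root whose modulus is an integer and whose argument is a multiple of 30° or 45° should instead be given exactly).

|w| = 2401, arg(w) = 270°
Root modulus = 2401^(1/4) = 7
Root arguments: θ_k = (270° + 360°k)/4 for k = 0, 1, ..., 3
Compute each root as (root modulus)(cos θ_k + i sin θ_k) using full-precision intermediates, then round to 4 decimal places.
Roots: 2.6788 + 6.4672i, -6.4672 + 2.6788i, -2.6788 - 6.4672i, 6.4672 - 2.6788i


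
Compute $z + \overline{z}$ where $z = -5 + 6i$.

z + conjugate(z) = (a + bi) + (a - bi) = 2a
= 2 * (-5) = -10


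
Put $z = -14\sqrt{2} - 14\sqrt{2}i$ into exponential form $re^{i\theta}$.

r = |z| = sqrt((-14*sqrt(2))^2 + (-14*sqrt(2))^2) = sqrt(392 + 392) = sqrt(784) = 28
θ = arctan(b/a) = arctan(-19.799/-19.799) (quadrant-adjusted) = -135° = -3π/4
z = 28e^(-i*3π/4)


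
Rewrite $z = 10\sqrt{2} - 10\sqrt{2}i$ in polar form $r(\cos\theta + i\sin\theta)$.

r = |z| = sqrt(a^2 + b^2) = sqrt((10*sqrt(2))^2 + (-10*sqrt(2))^2) = sqrt(200 + 200) = sqrt(400) = 20
θ = arctan(b/a) = arctan(-14.1421/14.1421) (quadrant-adjusted) = 315°
z = 20(cos 315° + i sin 315°)


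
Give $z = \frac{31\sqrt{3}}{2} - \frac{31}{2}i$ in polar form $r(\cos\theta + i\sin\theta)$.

r = |z| = sqrt(a^2 + b^2) = sqrt((31*sqrt(3)/2)^2 + (-31/2)^2) = sqrt(2883/4 + 961/4) = sqrt(961) = 31
θ = arctan(b/a) = arctan(-15.5/26.8468) (quadrant-adjusted) = 330°
z = 31(cos 330° + i sin 330°)


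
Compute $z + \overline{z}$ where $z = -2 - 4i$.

z + conjugate(z) = (a + bi) + (a - bi) = 2a
= 2 * (-2) = -4


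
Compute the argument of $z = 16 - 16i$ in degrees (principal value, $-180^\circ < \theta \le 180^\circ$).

θ = arctan(b/a) = arctan(-16/16) (quadrant-adjusted) = -45°


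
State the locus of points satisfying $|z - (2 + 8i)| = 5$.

|z - z0| = r describes a circle centered at z0 with radius r
Here z0 = 2 + 8i and r = 5
Locus: Circle centered at (2, 8) with radius 5


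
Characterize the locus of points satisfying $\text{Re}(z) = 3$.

Re(z) = x where z = x + yi; the equation x = 3 is satisfied by all points with that x-coordinate
Locus: Vertical line x = 3


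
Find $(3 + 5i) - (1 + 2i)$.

(3 - 1) + (5 - 2)i = 2 + 3i


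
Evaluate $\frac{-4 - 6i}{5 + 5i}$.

Multiply numerator and denominator by conjugate (5 - 5i):
= (-4 - 6i)(5 - 5i) / (5^2 + 5^2)
= (-50 - 10i) / 50
Divide through by 10: (-5 - i) / 5
= -1 - (1/5)i


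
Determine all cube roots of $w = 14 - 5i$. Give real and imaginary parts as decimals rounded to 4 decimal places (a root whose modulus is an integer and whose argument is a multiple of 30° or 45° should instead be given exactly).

|w| = sqrt(221) ≈ 14.866069, arg(w) ≈ 340.346176°
Root modulus = sqrt(221)^(1/3) ≈ 2.458850
Root arguments: θ_k = (arg(w) + 360°k)/3 for k = 0, 1, ..., 2
Compute each root as (root modulus)(cos θ_k + i sin θ_k) using full-precision intermediates, then round to 4 decimal places.
Roots: -0.9784 + 2.2558i, -1.4643 - 1.9753i, 2.4428 - 0.2805i


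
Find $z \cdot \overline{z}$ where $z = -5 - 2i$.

z * conjugate(z) = |z|^2 = a^2 + b^2
= (-5)^2 + (-2)^2 = 29


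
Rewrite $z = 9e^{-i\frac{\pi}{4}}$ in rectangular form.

a = r cos θ = 9 * sqrt(2)/2 = 9*sqrt(2)/2
b = r sin θ = 9 * -sqrt(2)/2 = -9*sqrt(2)/2
z = 9*sqrt(2)/2 - (9*sqrt(2)/2)i


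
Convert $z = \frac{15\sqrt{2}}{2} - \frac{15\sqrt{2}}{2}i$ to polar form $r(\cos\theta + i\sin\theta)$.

r = |z| = sqrt(a^2 + b^2) = sqrt((15*sqrt(2)/2)^2 + (-15*sqrt(2)/2)^2) = sqrt(225/2 + 225/2) = sqrt(225) = 15
θ = arctan(b/a) = arctan(-10.6066/10.6066) (quadrant-adjusted) = 315°
z = 15(cos 315° + i sin 315°)


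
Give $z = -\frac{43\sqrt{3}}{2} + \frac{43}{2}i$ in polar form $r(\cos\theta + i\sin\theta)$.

r = |z| = sqrt(a^2 + b^2) = sqrt((-43*sqrt(3)/2)^2 + (43/2)^2) = sqrt(5547/4 + 1849/4) = sqrt(1849) = 43
θ = arctan(b/a) = arctan(21.5/-37.2391) (quadrant-adjusted) = 150°
z = 43(cos 150° + i sin 150°)


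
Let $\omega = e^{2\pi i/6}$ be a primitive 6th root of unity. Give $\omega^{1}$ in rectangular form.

ω^1 = e^(2πi·1/6) = e^(i·1π/3)
= cos(1π/3) + i sin(1π/3)
= 1/2 + (sqrt(3)/2)i


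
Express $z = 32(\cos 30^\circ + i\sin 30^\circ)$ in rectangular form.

a = r cos θ = 32 * sqrt(3)/2 = 16*sqrt(3)
b = r sin θ = 32 * 1/2 = 16
z = 16*sqrt(3) + 16i


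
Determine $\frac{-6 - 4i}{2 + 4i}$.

Multiply numerator and denominator by conjugate (2 - 4i):
= (-6 - 4i)(2 - 4i) / (2^2 + 4^2)
= (-28 + 16i) / 20
Divide through by 4: (-7 + 4i) / 5
= -7/5 + (4/5)i


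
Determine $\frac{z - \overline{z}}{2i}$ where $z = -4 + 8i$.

z - conjugate(z) = 2bi
(z - conjugate(z))/(2i) = 2bi/(2i) = b = 8


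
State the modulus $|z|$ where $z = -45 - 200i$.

|z| = sqrt(a^2 + b^2) = sqrt((-45)^2 + (-200)^2) = sqrt(42025) = 205


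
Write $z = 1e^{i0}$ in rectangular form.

a = r cos θ = 1 * 1 = 1
b = r sin θ = 1 * 0 = 0
z = 1
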